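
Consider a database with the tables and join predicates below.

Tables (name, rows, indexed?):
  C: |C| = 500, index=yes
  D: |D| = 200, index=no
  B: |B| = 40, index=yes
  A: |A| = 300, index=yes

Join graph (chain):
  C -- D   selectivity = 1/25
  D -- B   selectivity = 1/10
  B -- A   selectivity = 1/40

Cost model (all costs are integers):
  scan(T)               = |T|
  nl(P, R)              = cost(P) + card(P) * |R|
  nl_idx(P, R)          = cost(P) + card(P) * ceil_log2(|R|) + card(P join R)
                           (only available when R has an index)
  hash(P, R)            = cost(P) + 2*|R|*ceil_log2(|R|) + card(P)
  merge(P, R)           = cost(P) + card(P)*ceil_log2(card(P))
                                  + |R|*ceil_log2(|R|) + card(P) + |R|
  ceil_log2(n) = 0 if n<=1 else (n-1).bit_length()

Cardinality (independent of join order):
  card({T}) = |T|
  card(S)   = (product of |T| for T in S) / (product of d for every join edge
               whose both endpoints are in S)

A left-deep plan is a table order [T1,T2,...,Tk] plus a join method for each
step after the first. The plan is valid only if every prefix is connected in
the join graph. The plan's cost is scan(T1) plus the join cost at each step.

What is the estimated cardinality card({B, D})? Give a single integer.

800

Tables in S: B(40), D(200)
Edges inside S: D-B(d=10)
numerator = 40 * 200 = 8000
denominator = 10 = 10
card(S) = 8000 / 10 = 800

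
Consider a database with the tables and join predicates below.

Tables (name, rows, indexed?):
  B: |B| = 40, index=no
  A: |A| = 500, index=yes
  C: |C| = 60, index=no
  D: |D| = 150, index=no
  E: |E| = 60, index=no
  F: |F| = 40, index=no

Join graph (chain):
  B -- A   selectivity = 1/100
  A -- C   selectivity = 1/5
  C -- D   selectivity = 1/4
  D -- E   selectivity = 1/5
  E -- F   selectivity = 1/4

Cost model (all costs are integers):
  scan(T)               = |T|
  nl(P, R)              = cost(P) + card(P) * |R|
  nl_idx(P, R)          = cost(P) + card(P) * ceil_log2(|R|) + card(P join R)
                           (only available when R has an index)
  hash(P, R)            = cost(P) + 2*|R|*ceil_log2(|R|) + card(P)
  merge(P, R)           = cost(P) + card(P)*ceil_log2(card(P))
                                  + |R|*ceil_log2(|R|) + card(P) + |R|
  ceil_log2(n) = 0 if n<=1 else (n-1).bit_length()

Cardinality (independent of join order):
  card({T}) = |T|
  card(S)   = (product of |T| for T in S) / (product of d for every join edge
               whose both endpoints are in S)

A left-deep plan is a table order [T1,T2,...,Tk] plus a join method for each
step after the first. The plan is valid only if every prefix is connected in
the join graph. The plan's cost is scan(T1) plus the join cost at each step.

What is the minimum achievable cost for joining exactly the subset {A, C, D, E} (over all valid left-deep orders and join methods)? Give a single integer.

39540

Selinger DP over subsets of {A,C,D,E}:
  {A}: scan cost=500, card=500
  {C}: scan cost=60, card=60
  {D}: scan cost=150, card=150
  {E}: scan cost=60, card=60
  {AC}: card=6000; try (C,hash)→1720, (A,merge)→5480, (C,merge)→5920, (A,nl_idx)→6600, (A,hash)→9120, (A,nl)→30060 …(+1); best=1720 via (C,hash)
  {CD}: card=2250; try (C,hash)→1020, (D,merge)→1830, (C,merge)→1920, (D,hash)→2520, (D,nl)→9060, (C,nl)→9150; best=1020 via (C,hash)
  {DE}: card=1800; try (E,hash)→1020, (D,merge)→1830, (E,merge)→1920, (D,hash)→2520, (D,nl)→9060, (E,nl)→9150; best=1020 via (E,hash)
  {ACD}: card=225000; try (D,hash)→10120, (A,hash)→12270, (A,merge)→35270, (D,merge)→87070, (A,nl_idx)→246270, (D,nl)→901720 …(+1); best=10120 via (D,hash)
  {CDE}: card=27000; try (C,hash)→3540, (E,hash)→3990, (C,merge)→23040, (E,merge)→30690, (C,nl)→109020, (E,nl)→136020; best=3540 via (C,hash)
  {ACDE}: card=2700000; try (A,hash)→39540, (E,hash)→235840, (A,merge)→440540, (A,nl_idx)→2946540, (E,merge)→4285540, (A,nl)→13503540 …(+1); best=39540 via (A,hash)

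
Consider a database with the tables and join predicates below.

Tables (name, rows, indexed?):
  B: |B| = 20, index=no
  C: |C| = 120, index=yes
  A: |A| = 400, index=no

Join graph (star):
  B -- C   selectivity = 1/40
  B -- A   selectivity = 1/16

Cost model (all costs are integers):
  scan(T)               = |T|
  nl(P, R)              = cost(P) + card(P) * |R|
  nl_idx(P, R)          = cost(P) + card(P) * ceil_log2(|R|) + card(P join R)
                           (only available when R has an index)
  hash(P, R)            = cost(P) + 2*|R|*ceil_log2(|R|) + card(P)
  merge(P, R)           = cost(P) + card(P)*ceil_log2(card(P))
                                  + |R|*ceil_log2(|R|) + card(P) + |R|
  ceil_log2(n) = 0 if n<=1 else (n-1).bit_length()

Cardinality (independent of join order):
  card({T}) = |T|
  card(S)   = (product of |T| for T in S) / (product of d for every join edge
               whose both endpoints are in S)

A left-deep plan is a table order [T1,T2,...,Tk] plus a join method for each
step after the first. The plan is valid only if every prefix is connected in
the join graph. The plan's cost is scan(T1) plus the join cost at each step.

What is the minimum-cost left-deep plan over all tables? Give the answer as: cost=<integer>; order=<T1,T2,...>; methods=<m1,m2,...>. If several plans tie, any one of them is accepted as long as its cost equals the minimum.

Selinger DP (subsets sized 1..n):
  {B}: scan cost=20, card=20
  {C}: scan cost=120, card=120
  {A}: scan cost=400, card=400
  {BC}: card=60; try (C,nl_idx)→220, (B,hash)→440, (C,merge)→1100, (B,merge)→1200, (C,hash)→1720, (C,nl)→2420 …(+1); best=220 via (C,nl_idx)
  {AB}: card=500; try (B,hash)→1000, (A,merge)→4140, (B,merge)→4520, (A,hash)→7240, (A,nl)→8020, (B,nl)→8400; best=1000 via (B,hash)
  {ABC}: card=1500; try (C,hash)→3180, (A,merge)→4640, (C,nl_idx)→6000, (C,merge)→6960, (A,hash)→7480, (A,nl)→24220 …(+1); best=3180 via (C,hash)

cost=3180; order=A,B,C; methods=hash,hash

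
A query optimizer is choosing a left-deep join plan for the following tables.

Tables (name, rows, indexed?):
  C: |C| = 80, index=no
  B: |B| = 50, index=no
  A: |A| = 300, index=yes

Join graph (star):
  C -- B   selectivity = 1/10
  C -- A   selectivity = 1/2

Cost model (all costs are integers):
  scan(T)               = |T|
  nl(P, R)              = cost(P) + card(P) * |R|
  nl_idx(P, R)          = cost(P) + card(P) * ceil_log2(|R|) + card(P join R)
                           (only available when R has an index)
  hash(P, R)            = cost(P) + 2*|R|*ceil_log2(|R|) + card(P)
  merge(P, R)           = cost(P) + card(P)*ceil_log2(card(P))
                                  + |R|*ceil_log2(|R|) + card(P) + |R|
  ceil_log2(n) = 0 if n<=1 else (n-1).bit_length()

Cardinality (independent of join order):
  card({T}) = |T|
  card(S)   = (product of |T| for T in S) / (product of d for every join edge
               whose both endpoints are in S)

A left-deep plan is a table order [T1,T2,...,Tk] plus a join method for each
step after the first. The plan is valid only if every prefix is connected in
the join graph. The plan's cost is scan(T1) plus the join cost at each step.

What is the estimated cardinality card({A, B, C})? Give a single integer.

Tables in S: A(300), B(50), C(80)
Edges inside S: C-B(d=10), C-A(d=2)
numerator = 300 * 50 * 80 = 1200000
denominator = 10 * 2 = 20
card(S) = 1200000 / 20 = 60000

60000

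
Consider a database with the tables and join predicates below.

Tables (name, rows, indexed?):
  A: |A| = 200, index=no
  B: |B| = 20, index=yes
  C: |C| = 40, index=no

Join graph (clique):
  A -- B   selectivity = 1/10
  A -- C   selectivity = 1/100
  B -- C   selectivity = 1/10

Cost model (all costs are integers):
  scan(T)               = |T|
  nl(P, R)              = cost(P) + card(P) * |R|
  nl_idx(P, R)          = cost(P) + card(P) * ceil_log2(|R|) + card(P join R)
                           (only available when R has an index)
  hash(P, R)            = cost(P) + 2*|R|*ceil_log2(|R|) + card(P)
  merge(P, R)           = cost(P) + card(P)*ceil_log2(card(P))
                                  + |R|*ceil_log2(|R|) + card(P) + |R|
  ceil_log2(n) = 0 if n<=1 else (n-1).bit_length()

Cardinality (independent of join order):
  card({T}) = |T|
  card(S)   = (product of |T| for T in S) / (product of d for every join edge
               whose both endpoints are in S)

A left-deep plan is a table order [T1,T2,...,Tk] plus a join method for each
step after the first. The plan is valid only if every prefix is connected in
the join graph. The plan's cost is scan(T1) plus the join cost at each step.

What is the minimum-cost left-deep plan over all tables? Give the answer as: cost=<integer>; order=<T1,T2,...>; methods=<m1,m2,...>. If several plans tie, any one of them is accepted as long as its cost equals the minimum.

Selinger DP (subsets sized 1..n):
  {A}: scan cost=200, card=200
  {B}: scan cost=20, card=20
  {C}: scan cost=40, card=40
  {AB}: card=400; try (B,hash)→600, (B,nl_idx)→1600, (A,merge)→1940, (B,merge)→2120, (A,hash)→3240, (A,nl)→4020 …(+1); best=600 via (B,hash)
  {AC}: card=80; try (C,hash)→880, (A,merge)→2120, (C,merge)→2280, (A,hash)→3280, (A,nl)→8040, (C,nl)→8200; best=880 via (C,hash)
  {BC}: card=80; try (B,hash)→280, (B,nl_idx)→320, (C,merge)→420, (B,merge)→440, (C,hash)→520, (C,nl)→820 …(+1); best=280 via (B,hash)
  {ABC}: card=16; try (B,hash)→1160, (B,nl_idx)→1296, (C,hash)→1480, (B,merge)→1640, (B,nl)→2480, (A,merge)→2720 …(+4); best=1160 via (B,hash)

cost=1160; order=A,C,B; methods=hash,hash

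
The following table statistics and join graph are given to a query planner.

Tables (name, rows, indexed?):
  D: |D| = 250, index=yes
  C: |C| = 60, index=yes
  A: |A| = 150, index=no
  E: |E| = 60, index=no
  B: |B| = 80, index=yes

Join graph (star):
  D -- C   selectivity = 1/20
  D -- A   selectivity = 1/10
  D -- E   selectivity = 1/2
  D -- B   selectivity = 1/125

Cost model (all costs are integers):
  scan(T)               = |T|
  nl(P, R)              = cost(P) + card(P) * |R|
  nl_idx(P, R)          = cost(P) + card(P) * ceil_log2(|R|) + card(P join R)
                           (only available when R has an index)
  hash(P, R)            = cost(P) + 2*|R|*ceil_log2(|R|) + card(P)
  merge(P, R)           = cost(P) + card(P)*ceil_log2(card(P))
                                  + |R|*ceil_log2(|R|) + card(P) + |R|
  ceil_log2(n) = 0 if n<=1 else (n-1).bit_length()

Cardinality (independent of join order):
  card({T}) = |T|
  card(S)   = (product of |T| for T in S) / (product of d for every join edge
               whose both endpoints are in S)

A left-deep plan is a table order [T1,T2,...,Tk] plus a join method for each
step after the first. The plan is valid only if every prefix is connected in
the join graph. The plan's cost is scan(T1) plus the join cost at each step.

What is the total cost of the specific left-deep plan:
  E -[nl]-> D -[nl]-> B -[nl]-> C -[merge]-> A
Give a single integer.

1120410

step 1: scan E: cost=60, card=60
step 2: join D via nl
    card(P join D) = 60*250/(2) = 7500
    cost = 60 + 60*250 = 15060
step 3: join B via nl
    card(P join B) = 7500*80/(125) = 4800
    cost = 15060 + 7500*80 = 615060
step 4: join C via nl
    card(P join C) = 4800*60/(20) = 14400
    cost = 615060 + 4800*60 = 903060
step 5: join A via merge
    card(P join A) = 14400*150/(10) = 216000
    cost = 903060 + 14400*14 + 150*8 + 14400 + 150 = 1120410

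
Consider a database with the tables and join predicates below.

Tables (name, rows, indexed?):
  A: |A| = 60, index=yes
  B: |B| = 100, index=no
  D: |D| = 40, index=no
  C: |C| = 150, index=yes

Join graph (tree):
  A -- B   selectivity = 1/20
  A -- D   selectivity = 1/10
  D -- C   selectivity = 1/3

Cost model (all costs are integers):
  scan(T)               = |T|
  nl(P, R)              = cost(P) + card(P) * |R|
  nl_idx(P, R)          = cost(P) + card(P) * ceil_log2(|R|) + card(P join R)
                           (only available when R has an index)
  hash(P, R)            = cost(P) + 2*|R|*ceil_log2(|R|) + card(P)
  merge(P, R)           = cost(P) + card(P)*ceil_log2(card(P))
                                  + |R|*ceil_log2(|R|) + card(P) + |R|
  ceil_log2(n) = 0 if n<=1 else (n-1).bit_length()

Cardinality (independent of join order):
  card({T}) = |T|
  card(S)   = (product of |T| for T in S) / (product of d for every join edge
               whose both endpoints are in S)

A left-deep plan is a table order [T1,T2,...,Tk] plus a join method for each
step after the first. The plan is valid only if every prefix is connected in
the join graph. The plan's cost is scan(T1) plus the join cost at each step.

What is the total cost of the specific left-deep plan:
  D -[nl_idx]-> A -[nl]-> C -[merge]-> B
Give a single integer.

step 1: scan D: cost=40, card=40
step 2: join A via nl_idx
    card(P join A) = 40*60/(10) = 240
    cost = 40 + 40*6 + 240 = 520
step 3: join C via nl
    card(P join C) = 240*150/(3) = 12000
    cost = 520 + 240*150 = 36520
step 4: join B via merge
    card(P join B) = 12000*100/(20) = 60000
    cost = 36520 + 12000*14 + 100*7 + 12000 + 100 = 217320

217320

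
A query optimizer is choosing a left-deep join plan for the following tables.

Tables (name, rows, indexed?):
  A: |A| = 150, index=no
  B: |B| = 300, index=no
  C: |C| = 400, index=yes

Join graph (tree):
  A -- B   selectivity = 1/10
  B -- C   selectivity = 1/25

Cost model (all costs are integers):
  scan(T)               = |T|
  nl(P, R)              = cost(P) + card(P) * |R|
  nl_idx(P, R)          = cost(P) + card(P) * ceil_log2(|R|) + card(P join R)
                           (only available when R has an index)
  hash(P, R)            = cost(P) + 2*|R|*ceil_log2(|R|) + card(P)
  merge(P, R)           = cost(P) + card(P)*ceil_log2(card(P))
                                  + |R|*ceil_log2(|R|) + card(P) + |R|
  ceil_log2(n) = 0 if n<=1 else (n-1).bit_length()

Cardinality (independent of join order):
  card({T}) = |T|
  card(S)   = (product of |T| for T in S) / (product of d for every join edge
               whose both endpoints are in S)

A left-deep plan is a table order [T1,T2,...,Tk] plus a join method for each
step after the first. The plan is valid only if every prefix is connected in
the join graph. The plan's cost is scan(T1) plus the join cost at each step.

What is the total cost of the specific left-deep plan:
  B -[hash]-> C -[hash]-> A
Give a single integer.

step 1: scan B: cost=300, card=300
step 2: join C via hash
    card(P join C) = 300*400/(25) = 4800
    cost = 300 + 2*400*9 + 300 = 7800
step 3: join A via hash
    card(P join A) = 4800*150/(10) = 72000
    cost = 7800 + 2*150*8 + 4800 = 15000

15000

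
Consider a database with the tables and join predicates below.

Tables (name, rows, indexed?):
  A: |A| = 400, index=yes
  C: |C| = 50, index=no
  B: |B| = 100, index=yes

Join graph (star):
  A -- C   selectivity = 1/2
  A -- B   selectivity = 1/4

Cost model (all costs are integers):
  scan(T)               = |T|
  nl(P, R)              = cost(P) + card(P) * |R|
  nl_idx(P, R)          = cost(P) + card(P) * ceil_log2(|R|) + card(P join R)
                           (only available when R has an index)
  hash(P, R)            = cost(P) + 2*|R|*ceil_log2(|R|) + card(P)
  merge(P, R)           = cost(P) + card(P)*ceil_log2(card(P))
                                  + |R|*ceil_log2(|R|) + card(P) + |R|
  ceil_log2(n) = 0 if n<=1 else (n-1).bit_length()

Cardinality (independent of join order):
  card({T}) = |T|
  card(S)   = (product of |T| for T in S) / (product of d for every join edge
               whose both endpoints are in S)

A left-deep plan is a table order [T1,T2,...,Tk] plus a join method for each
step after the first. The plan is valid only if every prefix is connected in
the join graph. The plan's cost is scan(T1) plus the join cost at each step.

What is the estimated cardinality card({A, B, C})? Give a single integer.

250000

Tables in S: A(400), B(100), C(50)
Edges inside S: A-C(d=2), A-B(d=4)
numerator = 400 * 100 * 50 = 2000000
denominator = 2 * 4 = 8
card(S) = 2000000 / 8 = 250000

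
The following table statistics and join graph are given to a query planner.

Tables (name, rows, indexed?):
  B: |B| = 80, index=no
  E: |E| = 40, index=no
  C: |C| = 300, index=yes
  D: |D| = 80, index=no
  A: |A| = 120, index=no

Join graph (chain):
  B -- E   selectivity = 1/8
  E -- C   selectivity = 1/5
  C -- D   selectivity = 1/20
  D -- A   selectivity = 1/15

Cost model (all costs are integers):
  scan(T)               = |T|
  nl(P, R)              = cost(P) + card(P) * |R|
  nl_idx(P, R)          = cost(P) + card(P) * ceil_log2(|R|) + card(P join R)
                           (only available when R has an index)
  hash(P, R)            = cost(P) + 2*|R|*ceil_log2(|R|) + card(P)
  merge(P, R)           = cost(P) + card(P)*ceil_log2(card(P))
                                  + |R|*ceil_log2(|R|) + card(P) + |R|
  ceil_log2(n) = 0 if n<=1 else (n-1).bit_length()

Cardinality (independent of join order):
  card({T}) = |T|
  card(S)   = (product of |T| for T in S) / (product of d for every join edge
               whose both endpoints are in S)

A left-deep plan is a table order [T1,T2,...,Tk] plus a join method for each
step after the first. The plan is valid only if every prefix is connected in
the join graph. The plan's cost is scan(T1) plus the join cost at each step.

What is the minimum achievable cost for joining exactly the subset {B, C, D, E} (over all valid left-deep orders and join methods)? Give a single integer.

14120

Selinger DP over subsets of {B,C,D,E}:
  {B}: scan cost=80, card=80
  {E}: scan cost=40, card=40
  {C}: scan cost=300, card=300
  {D}: scan cost=80, card=80
  {BE}: card=400; try (E,hash)→640, (B,merge)→960, (E,merge)→1000, (B,hash)→1200, (B,nl)→3240, (E,nl)→3280; best=640 via (E,hash)
  {CE}: card=2400; try (E,hash)→1080, (C,nl_idx)→2800, (C,merge)→3320, (E,merge)→3580, (C,hash)→5480, (C,nl)→12040 …(+1); best=1080 via (E,hash)
  {CD}: card=1200; try (D,hash)→1720, (C,nl_idx)→2000, (C,merge)→3720, (D,merge)→3940, (C,hash)→5560, (C,nl)→24080 …(+1); best=1720 via (D,hash)
  {BCE}: card=24000; try (B,hash)→4600, (C,hash)→6440, (C,merge)→7640, (C,nl_idx)→28240, (B,merge)→32920, (C,nl)→120640 …(+1); best=4600 via (B,hash)
  {CDE}: card=9600; try (E,hash)→3400, (D,hash)→4600, (E,merge)→16400, (D,merge)→32920, (E,nl)→49720, (D,nl)→193080; best=3400 via (E,hash)
  {BCDE}: card=96000; try (B,hash)→14120, (D,hash)→29720, (B,merge)→148040, (D,merge)→389240, (B,nl)→771400, (D,nl)→1924600; best=14120 via (B,hash)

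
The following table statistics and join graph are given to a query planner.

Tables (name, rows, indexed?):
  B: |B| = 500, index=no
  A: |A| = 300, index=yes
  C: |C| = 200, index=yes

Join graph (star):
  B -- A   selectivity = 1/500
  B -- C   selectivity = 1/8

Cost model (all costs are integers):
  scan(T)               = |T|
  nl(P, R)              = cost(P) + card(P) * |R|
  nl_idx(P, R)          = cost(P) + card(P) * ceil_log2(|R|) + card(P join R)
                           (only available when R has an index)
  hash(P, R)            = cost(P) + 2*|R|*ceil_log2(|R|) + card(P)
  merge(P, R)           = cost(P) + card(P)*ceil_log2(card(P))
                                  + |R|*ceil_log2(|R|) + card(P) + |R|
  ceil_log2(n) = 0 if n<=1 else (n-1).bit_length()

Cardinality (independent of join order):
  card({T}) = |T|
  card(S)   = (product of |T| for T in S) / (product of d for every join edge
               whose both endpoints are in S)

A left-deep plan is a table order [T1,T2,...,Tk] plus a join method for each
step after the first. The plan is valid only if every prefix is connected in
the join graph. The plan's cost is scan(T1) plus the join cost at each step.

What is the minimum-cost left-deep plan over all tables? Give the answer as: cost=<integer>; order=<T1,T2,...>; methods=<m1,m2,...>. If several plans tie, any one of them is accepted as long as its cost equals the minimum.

cost=8800; order=B,A,C; methods=nl_idx,hash

Selinger DP (subsets sized 1..n):
  {B}: scan cost=500, card=500
  {A}: scan cost=300, card=300
  {C}: scan cost=200, card=200
  {AB}: card=300; try (A,nl_idx)→5300, (A,hash)→6400, (B,merge)→8300, (A,merge)→8500, (B,hash)→9600, (B,nl)→150300 …(+1); best=5300 via (A,nl_idx)
  {BC}: card=12500; try (C,hash)→4200, (B,merge)→7000, (C,merge)→7300, (B,hash)→9400, (C,nl_idx)→17000, (B,nl)→100200 …(+1); best=4200 via (C,hash)
  {ABC}: card=7500; try (C,hash)→8800, (C,merge)→10100, (C,nl_idx)→15200, (A,hash)→22100, (C,nl)→65300, (A,nl_idx)→124200 …(+2); best=8800 via (C,hash)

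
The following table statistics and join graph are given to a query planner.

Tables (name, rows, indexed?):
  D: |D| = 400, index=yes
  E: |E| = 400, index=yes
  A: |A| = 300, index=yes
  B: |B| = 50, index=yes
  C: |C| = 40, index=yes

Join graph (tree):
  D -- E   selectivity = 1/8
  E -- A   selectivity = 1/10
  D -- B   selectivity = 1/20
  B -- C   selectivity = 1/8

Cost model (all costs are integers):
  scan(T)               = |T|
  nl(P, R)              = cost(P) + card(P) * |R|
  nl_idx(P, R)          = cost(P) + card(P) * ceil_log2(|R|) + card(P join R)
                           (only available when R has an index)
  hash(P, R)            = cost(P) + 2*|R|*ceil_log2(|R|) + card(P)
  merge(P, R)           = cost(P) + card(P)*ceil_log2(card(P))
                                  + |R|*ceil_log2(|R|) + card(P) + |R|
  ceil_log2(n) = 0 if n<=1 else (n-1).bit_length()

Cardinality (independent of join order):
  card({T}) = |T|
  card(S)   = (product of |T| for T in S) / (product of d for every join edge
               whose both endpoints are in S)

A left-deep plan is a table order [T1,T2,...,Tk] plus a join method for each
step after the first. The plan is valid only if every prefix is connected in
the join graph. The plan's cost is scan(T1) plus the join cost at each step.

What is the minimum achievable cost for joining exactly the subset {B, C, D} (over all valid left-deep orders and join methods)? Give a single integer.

2880

Selinger DP over subsets of {B,C,D}:
  {D}: scan cost=400, card=400
  {B}: scan cost=50, card=50
  {C}: scan cost=40, card=40
  {BD}: card=1000; try (B,hash)→1400, (D,nl_idx)→1500, (B,nl_idx)→3800, (D,merge)→4400, (B,merge)→4750, (D,hash)→7300 …(+2); best=1400 via (B,hash)
  {BC}: card=250; try (B,nl_idx)→530, (C,hash)→580, (C,nl_idx)→600, (B,merge)→670, (C,merge)→680, (B,hash)→680 …(+2); best=530 via (B,nl_idx)
  {BCD}: card=5000; try (C,hash)→2880, (D,merge)→6780, (D,nl_idx)→7780, (D,hash)→7980, (C,nl_idx)→12400, (C,merge)→12680 …(+2); best=2880 via (C,hash)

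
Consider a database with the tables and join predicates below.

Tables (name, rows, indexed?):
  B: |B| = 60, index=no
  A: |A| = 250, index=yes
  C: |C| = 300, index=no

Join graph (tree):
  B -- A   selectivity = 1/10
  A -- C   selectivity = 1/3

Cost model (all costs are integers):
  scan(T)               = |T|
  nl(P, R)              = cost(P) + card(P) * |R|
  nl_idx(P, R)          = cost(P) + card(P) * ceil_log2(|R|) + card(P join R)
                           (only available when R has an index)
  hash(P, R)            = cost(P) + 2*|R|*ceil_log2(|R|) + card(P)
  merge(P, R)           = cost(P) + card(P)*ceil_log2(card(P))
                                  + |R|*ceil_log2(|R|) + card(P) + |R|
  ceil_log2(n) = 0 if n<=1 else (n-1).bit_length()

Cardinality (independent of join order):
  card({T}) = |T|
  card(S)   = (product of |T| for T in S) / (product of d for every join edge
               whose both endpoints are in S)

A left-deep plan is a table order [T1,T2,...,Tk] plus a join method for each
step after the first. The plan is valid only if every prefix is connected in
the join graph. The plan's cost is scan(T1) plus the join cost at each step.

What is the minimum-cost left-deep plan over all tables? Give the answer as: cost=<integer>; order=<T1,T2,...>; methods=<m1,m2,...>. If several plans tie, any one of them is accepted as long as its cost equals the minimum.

cost=8120; order=A,B,C; methods=hash,hash

Selinger DP (subsets sized 1..n):
  {B}: scan cost=60, card=60
  {A}: scan cost=250, card=250
  {C}: scan cost=300, card=300
  {AB}: card=1500; try (B,hash)→1220, (A,nl_idx)→2040, (A,merge)→2730, (B,merge)→2920, (A,hash)→4120, (A,nl)→15060 …(+1); best=1220 via (B,hash)
  {AC}: card=25000; try (A,hash)→4600, (C,merge)→5500, (A,merge)→5550, (C,hash)→5900, (A,nl_idx)→27700, (C,nl)→75250 …(+1); best=4600 via (A,hash)
  {ABC}: card=150000; try (C,hash)→8120, (C,merge)→22220, (B,hash)→30320, (B,merge)→405020, (C,nl)→451220, (B,nl)→1504600; best=8120 via (C,hash)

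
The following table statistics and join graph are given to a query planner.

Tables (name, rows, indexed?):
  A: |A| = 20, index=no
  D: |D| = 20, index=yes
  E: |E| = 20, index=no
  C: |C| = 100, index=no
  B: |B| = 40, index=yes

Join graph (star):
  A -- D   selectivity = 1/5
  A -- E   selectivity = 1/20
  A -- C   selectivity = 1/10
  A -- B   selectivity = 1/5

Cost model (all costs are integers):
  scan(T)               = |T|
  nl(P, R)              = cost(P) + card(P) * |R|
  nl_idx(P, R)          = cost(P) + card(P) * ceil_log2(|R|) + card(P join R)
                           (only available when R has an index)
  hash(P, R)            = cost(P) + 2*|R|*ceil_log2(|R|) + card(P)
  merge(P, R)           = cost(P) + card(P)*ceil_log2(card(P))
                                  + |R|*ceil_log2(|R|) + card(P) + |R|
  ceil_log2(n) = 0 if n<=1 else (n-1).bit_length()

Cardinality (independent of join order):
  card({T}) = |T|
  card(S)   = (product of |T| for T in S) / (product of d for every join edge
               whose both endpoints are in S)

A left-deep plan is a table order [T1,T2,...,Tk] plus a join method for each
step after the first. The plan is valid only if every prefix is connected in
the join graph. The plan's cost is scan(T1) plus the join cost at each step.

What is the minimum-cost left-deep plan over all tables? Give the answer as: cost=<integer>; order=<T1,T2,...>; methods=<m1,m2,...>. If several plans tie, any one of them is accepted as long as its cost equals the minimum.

cost=2480; order=C,A,E,D,B; methods=hash,hash,hash,hash

Selinger DP (subsets sized 1..n):
  {A}: scan cost=20, card=20
  {D}: scan cost=20, card=20
  {E}: scan cost=20, card=20
  {C}: scan cost=100, card=100
  {B}: scan cost=40, card=40
  {AD}: card=80; try (D,nl_idx)→200, (D,hash)→240, (A,hash)→240, (D,merge)→260, (A,merge)→260, (D,nl)→420 …(+1); best=200 via (D,nl_idx)
  {AE}: card=20; try (E,hash)→240, (A,hash)→240, (E,merge)→260, (A,merge)→260, (E,nl)→420, (A,nl)→420; best=240 via (E,hash)
  {AC}: card=200; try (A,hash)→400, (C,merge)→940, (A,merge)→1020, (C,hash)→1440, (C,nl)→2020, (A,nl)→2100; best=400 via (A,hash)
  {AB}: card=160; try (A,hash)→280, (B,nl_idx)→300, (B,merge)→420, (A,merge)→440, (B,hash)→520, (B,nl)→820 …(+1); best=280 via (A,hash)
  {ADE}: card=80; try (D,nl_idx)→420, (D,hash)→460, (E,hash)→480, (D,merge)→480, (D,nl)→640, (E,merge)→960 …(+1); best=420 via (D,nl_idx)
  {ACD}: card=800; try (D,hash)→800, (C,merge)→1640, (C,hash)→1680, (D,nl_idx)→2200, (D,merge)→2320, (D,nl)→4400 …(+1); best=800 via (D,hash)
  {ABD}: card=640; try (D,hash)→640, (B,hash)→760, (B,merge)→1120, (B,nl_idx)→1320, (D,nl_idx)→1720, (D,merge)→1840 …(+2); best=640 via (D,hash)
  {ACE}: card=200; try (E,hash)→800, (C,merge)→1160, (C,hash)→1660, (C,nl)→2240, (E,merge)→2320, (E,nl)→4400; best=800 via (E,hash)
  {ABE}: card=160; try (B,nl_idx)→520, (E,hash)→640, (B,merge)→640, (B,hash)→740, (B,nl)→1040, (E,merge)→1840 …(+1); best=520 via (B,nl_idx)
  {ABC}: card=1600; try (B,hash)→1080, (C,hash)→1840, (B,merge)→2480, (C,merge)→2520, (B,nl_idx)→3200, (B,nl)→8400 …(+1); best=1080 via (B,hash)
  {ACDE}: card=800; try (D,hash)→1200, (E,hash)→1800, (C,merge)→1860, (C,hash)→1900, (D,nl_idx)→2600, (D,merge)→2720 …(+4); best=1200 via (D,hash)
  {ABDE}: card=640; try (D,hash)→880, (B,hash)→980, (B,merge)→1340, (E,hash)→1480, (B,nl_idx)→1540, (D,nl_idx)→1960 …(+5); best=880 via (D,hash)
  {ABCD}: card=6400; try (B,hash)→2080, (C,hash)→2680, (D,hash)→2880, (C,merge)→8480, (B,merge)→9880, (B,nl_idx)→12000 …(+5); best=2080 via (B,hash)
  {ABCE}: card=1600; try (B,hash)→1480, (C,hash)→2080, (C,merge)→2760, (E,hash)→2880, (B,merge)→2880, (B,nl_idx)→3600 …(+4); best=1480 via (B,hash)
  {ABCDE}: card=6400; try (B,hash)→2480, (C,hash)→2920, (D,hash)→3280, (E,hash)→8680, (C,merge)→8720, (B,merge)→10280 …(+8); best=2480 via (B,hash)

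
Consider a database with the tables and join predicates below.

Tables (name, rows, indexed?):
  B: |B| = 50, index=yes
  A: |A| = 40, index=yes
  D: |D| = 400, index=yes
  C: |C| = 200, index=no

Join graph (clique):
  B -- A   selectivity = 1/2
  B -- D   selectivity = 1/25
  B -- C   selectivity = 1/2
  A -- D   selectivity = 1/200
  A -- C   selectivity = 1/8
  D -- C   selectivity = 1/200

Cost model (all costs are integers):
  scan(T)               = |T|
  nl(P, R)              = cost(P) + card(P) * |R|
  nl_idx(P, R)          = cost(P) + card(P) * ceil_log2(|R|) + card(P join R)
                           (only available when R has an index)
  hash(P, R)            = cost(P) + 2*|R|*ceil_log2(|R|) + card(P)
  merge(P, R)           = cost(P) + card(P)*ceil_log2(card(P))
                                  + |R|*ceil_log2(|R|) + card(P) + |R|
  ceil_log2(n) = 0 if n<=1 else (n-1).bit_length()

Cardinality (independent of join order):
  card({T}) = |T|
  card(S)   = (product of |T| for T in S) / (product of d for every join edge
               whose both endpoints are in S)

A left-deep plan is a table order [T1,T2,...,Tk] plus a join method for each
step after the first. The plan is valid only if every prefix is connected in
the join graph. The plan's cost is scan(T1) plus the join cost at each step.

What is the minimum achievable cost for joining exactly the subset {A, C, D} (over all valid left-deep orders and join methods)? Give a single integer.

Selinger DP over subsets of {A,C,D}:
  {A}: scan cost=40, card=40
  {D}: scan cost=400, card=400
  {C}: scan cost=200, card=200
  {AD}: card=80; try (D,nl_idx)→480, (A,hash)→1280, (A,nl_idx)→2880, (D,merge)→4320, (A,merge)→4680, (D,hash)→7280 …(+2); best=480 via (D,nl_idx)
  {AC}: card=1000; try (A,hash)→880, (C,merge)→2120, (A,merge)→2280, (A,nl_idx)→2400, (C,hash)→3280, (C,nl)→8040 …(+1); best=880 via (A,hash)
  {CD}: card=400; try (D,nl_idx)→2400, (C,hash)→4000, (D,merge)→6000, (C,merge)→6200, (D,hash)→7600, (D,nl)→80200 …(+1); best=2400 via (D,nl_idx)
  {ACD}: card=10; try (C,merge)→2920, (A,hash)→3280, (C,hash)→3760, (A,nl_idx)→4810, (A,merge)→6680, (D,hash)→9080 …(+5); best=2920 via (C,merge)

2920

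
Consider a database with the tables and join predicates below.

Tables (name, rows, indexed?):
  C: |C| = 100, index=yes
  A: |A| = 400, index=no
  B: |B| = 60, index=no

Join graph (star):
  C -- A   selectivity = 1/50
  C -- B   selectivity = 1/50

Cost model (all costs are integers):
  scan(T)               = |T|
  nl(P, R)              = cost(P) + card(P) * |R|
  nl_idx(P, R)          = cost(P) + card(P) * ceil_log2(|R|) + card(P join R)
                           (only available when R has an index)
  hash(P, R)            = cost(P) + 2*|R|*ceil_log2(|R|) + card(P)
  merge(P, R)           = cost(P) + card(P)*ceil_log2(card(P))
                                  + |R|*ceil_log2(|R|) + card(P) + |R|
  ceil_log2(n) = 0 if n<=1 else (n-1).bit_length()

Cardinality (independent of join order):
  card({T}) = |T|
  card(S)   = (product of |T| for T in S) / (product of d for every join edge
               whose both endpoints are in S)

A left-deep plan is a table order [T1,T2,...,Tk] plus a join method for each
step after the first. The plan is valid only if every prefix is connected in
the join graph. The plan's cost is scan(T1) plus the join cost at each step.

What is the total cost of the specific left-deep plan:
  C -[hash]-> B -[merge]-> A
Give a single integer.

5880

step 1: scan C: cost=100, card=100
step 2: join B via hash
    card(P join B) = 100*60/(50) = 120
    cost = 100 + 2*60*6 + 100 = 920
step 3: join A via merge
    card(P join A) = 120*400/(50) = 960
    cost = 920 + 120*7 + 400*9 + 120 + 400 = 5880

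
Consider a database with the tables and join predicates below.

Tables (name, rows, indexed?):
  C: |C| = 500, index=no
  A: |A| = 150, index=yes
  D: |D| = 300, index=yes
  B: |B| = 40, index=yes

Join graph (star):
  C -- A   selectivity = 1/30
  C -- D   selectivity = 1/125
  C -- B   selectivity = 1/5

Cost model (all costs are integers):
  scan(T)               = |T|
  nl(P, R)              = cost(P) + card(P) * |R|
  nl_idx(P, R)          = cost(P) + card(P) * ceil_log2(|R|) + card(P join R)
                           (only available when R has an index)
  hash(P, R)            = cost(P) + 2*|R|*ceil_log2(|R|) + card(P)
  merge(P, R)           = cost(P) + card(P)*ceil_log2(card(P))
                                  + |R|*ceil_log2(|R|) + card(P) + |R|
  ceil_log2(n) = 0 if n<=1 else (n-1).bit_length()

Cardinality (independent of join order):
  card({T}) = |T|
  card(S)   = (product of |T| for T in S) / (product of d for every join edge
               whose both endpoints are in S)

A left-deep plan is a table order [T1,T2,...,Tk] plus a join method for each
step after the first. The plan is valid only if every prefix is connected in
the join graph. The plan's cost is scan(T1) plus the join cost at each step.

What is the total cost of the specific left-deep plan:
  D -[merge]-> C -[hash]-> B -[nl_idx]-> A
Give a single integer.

134780

step 1: scan D: cost=300, card=300
step 2: join C via merge
    card(P join C) = 300*500/(125) = 1200
    cost = 300 + 300*9 + 500*9 + 300 + 500 = 8300
step 3: join B via hash
    card(P join B) = 1200*40/(5) = 9600
    cost = 8300 + 2*40*6 + 1200 = 9980
step 4: join A via nl_idx
    card(P join A) = 9600*150/(30) = 48000
    cost = 9980 + 9600*8 + 48000 = 134780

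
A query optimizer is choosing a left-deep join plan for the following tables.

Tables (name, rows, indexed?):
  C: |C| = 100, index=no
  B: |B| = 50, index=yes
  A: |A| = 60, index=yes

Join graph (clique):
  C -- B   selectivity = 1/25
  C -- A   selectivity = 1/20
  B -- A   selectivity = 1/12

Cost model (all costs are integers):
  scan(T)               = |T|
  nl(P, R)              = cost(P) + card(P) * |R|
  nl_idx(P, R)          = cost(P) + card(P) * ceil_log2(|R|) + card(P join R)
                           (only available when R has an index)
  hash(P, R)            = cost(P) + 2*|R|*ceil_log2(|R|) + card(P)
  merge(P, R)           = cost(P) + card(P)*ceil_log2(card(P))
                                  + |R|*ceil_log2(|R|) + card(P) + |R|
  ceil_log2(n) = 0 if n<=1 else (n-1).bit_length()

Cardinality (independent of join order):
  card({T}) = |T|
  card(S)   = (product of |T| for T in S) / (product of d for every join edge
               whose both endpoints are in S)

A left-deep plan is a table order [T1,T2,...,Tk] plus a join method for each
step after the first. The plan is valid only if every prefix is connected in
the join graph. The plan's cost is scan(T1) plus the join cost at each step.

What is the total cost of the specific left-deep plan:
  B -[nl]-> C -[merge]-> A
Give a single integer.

7270

step 1: scan B: cost=50, card=50
step 2: join C via nl
    card(P join C) = 50*100/(25) = 200
    cost = 50 + 50*100 = 5050
step 3: join A via merge
    card(P join A) = 200*60/(20*12) = 50
    cost = 5050 + 200*8 + 60*6 + 200 + 60 = 7270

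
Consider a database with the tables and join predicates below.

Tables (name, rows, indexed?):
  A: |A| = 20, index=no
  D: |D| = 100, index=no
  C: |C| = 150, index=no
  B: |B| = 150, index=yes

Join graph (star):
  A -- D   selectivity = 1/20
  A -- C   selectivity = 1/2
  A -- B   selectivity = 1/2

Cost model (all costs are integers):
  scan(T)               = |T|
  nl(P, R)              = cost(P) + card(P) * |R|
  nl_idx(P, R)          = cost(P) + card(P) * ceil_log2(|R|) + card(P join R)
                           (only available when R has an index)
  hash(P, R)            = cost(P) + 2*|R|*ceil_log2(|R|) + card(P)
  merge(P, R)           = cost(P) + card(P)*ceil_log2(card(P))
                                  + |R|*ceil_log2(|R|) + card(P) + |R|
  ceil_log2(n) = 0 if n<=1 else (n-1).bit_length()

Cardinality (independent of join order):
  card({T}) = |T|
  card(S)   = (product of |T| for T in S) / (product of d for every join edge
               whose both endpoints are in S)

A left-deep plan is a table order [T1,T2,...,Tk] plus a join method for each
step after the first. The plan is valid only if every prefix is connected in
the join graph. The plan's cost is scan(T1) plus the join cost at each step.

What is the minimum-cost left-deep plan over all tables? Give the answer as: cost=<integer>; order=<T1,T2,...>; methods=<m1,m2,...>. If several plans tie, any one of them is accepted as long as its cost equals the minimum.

Selinger DP (subsets sized 1..n):
  {A}: scan cost=20, card=20
  {D}: scan cost=100, card=100
  {C}: scan cost=150, card=150
  {B}: scan cost=150, card=150
  {AD}: card=100; try (A,hash)→400, (D,merge)→940, (A,merge)→1020, (D,hash)→1440, (D,nl)→2020, (A,nl)→2100; best=400 via (A,hash)
  {AC}: card=1500; try (A,hash)→500, (C,merge)→1490, (A,merge)→1620, (C,hash)→2440, (C,nl)→3020, (A,nl)→3150; best=500 via (A,hash)
  {AB}: card=1500; try (A,hash)→500, (B,merge)→1490, (A,merge)→1620, (B,nl_idx)→1680, (B,hash)→2440, (B,nl)→3020 …(+1); best=500 via (A,hash)
  {ACD}: card=7500; try (C,merge)→2550, (C,hash)→2900, (D,hash)→3400, (C,nl)→15400, (D,merge)→19300, (D,nl)→150500; best=2550 via (C,merge)
  {ABD}: card=7500; try (B,merge)→2550, (B,hash)→2900, (D,hash)→3400, (B,nl_idx)→8700, (B,nl)→15400, (D,merge)→19300 …(+1); best=2550 via (B,merge)
  {ABC}: card=112500; try (C,hash)→4400, (B,hash)→4400, (C,merge)→19850, (B,merge)→19850, (B,nl_idx)→125000, (C,nl)→225500 …(+1); best=4400 via (C,hash)
  {ABCD}: card=562500; try (C,hash)→12450, (B,hash)→12450, (C,merge)→108900, (B,merge)→108900, (D,hash)→118300, (B,nl_idx)→625050 …(+4); best=12450 via (C,hash)

cost=12450; order=D,A,B,C; methods=hash,merge,hash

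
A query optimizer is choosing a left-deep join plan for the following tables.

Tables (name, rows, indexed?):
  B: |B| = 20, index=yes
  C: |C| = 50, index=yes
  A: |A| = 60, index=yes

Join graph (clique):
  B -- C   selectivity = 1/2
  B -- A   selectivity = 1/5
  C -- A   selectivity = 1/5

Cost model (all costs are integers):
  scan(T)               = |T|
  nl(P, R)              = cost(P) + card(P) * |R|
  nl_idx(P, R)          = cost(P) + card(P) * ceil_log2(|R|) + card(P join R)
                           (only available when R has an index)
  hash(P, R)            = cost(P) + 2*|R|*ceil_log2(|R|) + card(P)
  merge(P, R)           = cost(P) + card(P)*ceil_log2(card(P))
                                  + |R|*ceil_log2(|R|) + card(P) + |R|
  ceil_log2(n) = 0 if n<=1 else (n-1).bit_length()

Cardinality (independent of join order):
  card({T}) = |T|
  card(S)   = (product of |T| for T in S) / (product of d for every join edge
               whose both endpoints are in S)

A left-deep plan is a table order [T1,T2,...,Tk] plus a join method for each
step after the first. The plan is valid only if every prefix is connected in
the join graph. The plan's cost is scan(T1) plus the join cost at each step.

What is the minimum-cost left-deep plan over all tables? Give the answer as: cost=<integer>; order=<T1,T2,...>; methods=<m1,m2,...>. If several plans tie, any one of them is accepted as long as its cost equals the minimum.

Selinger DP (subsets sized 1..n):
  {B}: scan cost=20, card=20
  {C}: scan cost=50, card=50
  {A}: scan cost=60, card=60
  {BC}: card=500; try (B,hash)→300, (C,merge)→490, (B,merge)→520, (C,hash)→640, (C,nl_idx)→640, (B,nl_idx)→800 …(+2); best=300 via (B,hash)
  {AB}: card=240; try (B,hash)→320, (A,nl_idx)→380, (A,merge)→560, (B,merge)→600, (B,nl_idx)→600, (A,hash)→760 …(+2); best=320 via (B,hash)
  {AC}: card=600; try (C,hash)→720, (A,hash)→820, (A,merge)→820, (C,merge)→830, (A,nl_idx)→950, (C,nl_idx)→1020 …(+2); best=720 via (C,hash)
  {ABC}: card=1200; try (C,hash)→1160, (B,hash)→1520, (A,hash)→1520, (C,merge)→2830, (C,nl_idx)→2960, (A,nl_idx)→4500 …(+6); best=1160 via (C,hash)

cost=1160; order=A,B,C; methods=hash,hash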